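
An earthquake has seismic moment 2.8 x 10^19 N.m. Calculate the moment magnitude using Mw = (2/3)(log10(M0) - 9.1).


log10(M0) = log10(2.8 x 10^19) = 19.4472
Mw = 2/3 * (19.4472 - 9.1)
= 2/3 * 10.3472
= 6.9

6.9


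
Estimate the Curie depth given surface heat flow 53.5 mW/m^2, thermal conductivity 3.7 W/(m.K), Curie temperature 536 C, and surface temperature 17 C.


T_Curie - T_surf = 536 - 17 = 519 C
Convert q to W/m^2: 53.5 mW/m^2 = 0.0535 W/m^2
d = 519 * 3.7 / 0.0535 = 35893.46 m

35893.46


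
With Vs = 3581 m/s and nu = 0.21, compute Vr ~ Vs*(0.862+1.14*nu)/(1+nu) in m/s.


Numerator factor = 0.862 + 1.14*0.21 = 1.1014
Denominator = 1 + 0.21 = 1.21
Vr = 3581 * 1.1014 / 1.21 = 3259.6 m/s

3259.6


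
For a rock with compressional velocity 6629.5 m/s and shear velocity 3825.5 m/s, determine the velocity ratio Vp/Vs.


Vp/Vs = 6629.5 / 3825.5
= 1.733

1.733


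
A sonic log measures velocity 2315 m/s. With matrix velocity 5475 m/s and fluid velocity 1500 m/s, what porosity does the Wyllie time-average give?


1/V - 1/Vm = 1/2315 - 1/5475 = 0.00024932
1/Vf - 1/Vm = 1/1500 - 1/5475 = 0.00048402
phi = 0.00024932 / 0.00048402 = 0.5151

0.5151


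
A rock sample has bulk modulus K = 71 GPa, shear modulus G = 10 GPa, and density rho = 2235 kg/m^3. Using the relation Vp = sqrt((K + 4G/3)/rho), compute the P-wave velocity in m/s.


First compute the effective modulus:
K + 4G/3 = 71e9 + 4*10e9/3 = 84333333333.33 Pa
Then divide by density:
84333333333.33 / 2235 = 37733035.0485 Pa/(kg/m^3)
Take the square root:
Vp = sqrt(37733035.0485) = 6142.72 m/s

6142.72


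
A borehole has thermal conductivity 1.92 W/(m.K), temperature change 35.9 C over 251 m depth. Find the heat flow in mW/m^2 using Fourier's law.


q = k * dT / dz * 1000
= 1.92 * 35.9 / 251 * 1000
= 0.274614 * 1000
= 274.6135 mW/m^2

274.6135


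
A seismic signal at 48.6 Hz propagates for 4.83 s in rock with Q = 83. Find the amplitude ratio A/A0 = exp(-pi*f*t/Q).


pi*f*t/Q = pi*48.6*4.83/83 = 8.884954
A/A0 = exp(-8.884954) = 0.000138

1.380000e-04


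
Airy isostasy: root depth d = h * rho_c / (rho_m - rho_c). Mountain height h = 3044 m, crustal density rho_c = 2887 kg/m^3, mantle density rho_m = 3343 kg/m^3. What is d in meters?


rho_m - rho_c = 3343 - 2887 = 456
d = 3044 * 2887 / 456
= 8788028 / 456
= 19271.99 m

19271.99


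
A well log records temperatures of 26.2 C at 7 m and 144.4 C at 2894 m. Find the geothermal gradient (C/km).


dT = 144.4 - 26.2 = 118.2 C
dz = 2894 - 7 = 2887 m
gradient = dT/dz * 1000 = 118.2/2887 * 1000 = 40.9422 C/km

40.9422


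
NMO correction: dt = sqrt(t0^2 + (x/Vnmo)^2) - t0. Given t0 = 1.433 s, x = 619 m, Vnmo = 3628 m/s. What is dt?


x/Vnmo = 619/3628 = 0.170617
(x/Vnmo)^2 = 0.02911
t0^2 = 2.053489
sqrt(2.053489 + 0.02911) = 1.443121
dt = 1.443121 - 1.433 = 0.010121

0.010121


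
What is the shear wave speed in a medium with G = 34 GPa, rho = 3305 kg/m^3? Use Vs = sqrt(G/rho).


Convert G to Pa: G = 34e9 Pa
Compute G/rho = 34e9 / 3305 = 10287443.2678
Vs = sqrt(10287443.2678) = 3207.4 m/s

3207.4


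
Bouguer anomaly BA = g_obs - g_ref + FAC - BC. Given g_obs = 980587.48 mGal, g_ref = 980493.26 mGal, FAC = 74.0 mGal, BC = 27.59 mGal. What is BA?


BA = g_obs - g_ref + FAC - BC
= 980587.48 - 980493.26 + 74.0 - 27.59
= 140.63 mGal

140.63


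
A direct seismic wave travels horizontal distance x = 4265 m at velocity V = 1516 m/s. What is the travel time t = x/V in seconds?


t = x / V
= 4265 / 1516
= 2.8133 s

2.8133


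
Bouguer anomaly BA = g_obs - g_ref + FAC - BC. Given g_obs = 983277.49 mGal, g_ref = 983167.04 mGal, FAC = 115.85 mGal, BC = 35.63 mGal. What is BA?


BA = g_obs - g_ref + FAC - BC
= 983277.49 - 983167.04 + 115.85 - 35.63
= 190.67 mGal

190.67


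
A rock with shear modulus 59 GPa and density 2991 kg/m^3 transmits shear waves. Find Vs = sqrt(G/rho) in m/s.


Convert G to Pa: G = 59e9 Pa
Compute G/rho = 59e9 / 2991 = 19725844.1993
Vs = sqrt(19725844.1993) = 4441.38 m/s

4441.38


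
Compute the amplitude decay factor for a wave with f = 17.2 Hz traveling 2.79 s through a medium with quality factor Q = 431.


pi*f*t/Q = pi*17.2*2.79/431 = 0.349788
A/A0 = exp(-0.349788) = 0.704837

0.704837


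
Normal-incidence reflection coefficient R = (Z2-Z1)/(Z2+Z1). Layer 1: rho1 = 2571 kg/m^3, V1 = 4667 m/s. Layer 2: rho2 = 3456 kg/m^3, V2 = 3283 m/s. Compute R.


Z1 = 2571 * 4667 = 11998857
Z2 = 3456 * 3283 = 11346048
R = (11346048 - 11998857) / (11346048 + 11998857) = -652809 / 23344905 = -0.028

-0.028


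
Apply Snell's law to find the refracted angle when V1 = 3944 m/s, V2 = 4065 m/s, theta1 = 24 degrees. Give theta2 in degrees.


sin(theta1) = sin(24 deg) = 0.406737
sin(theta2) = V2/V1 * sin(theta1) = 4065/3944 * 0.406737 = 0.419215
theta2 = arcsin(0.419215) = 24.785 degrees

24.785


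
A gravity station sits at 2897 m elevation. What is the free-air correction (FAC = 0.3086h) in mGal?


FAC = 0.3086 * h
= 0.3086 * 2897
= 894.0142 mGal

894.0142


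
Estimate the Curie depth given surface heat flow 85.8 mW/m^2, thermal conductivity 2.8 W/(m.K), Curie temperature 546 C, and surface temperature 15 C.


T_Curie - T_surf = 546 - 15 = 531 C
Convert q to W/m^2: 85.8 mW/m^2 = 0.0858 W/m^2
d = 531 * 2.8 / 0.0858 = 17328.67 m

17328.67


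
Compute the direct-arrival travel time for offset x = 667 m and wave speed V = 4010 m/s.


t = x / V
= 667 / 4010
= 0.1663 s

0.1663


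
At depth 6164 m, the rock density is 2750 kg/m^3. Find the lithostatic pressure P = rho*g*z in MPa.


P = rho * g * z / 1e6
= 2750 * 9.81 * 6164 / 1e6
= 166289310.0 / 1e6
= 166.2893 MPa

166.2893


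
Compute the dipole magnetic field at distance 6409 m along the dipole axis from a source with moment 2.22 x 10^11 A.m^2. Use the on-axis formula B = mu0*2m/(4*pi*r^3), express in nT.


m = 2.22 x 10^11 = 222000000000 A.m^2
2m = 444000000000 A.m^2
r^3 = 6409^3 = 263251475929
B = (4pi*10^-7) * 444000000000 / (4*pi * 263251475929) * 1e9
= 557946.855278 / 3308115611300.87 * 1e9
= 168.66 nT

168.66


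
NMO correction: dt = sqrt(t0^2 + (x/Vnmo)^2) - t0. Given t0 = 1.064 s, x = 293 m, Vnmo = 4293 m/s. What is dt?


x/Vnmo = 293/4293 = 0.068251
(x/Vnmo)^2 = 0.004658
t0^2 = 1.132096
sqrt(1.132096 + 0.004658) = 1.066187
dt = 1.066187 - 1.064 = 0.002187

0.002187


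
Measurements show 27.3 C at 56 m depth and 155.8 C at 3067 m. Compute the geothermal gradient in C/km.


dT = 155.8 - 27.3 = 128.5 C
dz = 3067 - 56 = 3011 m
gradient = dT/dz * 1000 = 128.5/3011 * 1000 = 42.6769 C/km

42.6769


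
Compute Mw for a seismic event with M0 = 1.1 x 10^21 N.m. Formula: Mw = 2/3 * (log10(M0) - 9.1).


log10(M0) = log10(1.1 x 10^21) = 21.0414
Mw = 2/3 * (21.0414 - 9.1)
= 2/3 * 11.9414
= 7.96

7.96


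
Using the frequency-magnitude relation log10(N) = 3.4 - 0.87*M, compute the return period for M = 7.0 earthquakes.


log10(N) = 3.4 - 0.87*7.0 = -2.69
N = 10^-2.69 = 0.002042
T = 1/N = 1/0.002042 = 489.7788 years

489.7788


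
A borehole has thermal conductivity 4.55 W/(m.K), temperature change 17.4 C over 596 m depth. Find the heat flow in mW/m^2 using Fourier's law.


q = k * dT / dz * 1000
= 4.55 * 17.4 / 596 * 1000
= 0.132836 * 1000
= 132.8356 mW/m^2

132.8356


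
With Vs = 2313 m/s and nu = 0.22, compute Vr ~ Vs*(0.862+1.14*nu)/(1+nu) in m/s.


Numerator factor = 0.862 + 1.14*0.22 = 1.1128
Denominator = 1 + 0.22 = 1.22
Vr = 2313 * 1.1128 / 1.22 = 2109.76 m/s

2109.76


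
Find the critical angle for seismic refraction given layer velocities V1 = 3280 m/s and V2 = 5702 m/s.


V1/V2 = 3280/5702 = 0.575237
theta_c = arcsin(0.575237) = 35.1162 degrees

35.1162


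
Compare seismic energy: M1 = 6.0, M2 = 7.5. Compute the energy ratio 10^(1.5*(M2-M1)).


M2 - M1 = 7.5 - 6.0 = 1.5
1.5 * 1.5 = 2.25
ratio = 10^2.25 = 177.83

177.83


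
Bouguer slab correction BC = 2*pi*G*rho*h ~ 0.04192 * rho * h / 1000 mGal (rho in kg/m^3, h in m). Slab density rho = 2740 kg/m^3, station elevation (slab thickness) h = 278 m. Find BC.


BC = 0.04192 * rho * h / 1000
= 0.04192 * 2740 * 278 / 1000
= 31.9313 mGal

31.9313


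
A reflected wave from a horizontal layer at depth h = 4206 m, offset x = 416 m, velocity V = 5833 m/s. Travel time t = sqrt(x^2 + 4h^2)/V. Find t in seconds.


x^2 + 4h^2 = 416^2 + 4*4206^2 = 173056 + 70761744 = 70934800
sqrt(70934800) = 8422.28
t = 8422.28 / 5833 = 1.4439 s

1.4439


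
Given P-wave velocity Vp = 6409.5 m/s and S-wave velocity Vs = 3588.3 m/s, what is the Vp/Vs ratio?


Vp/Vs = 6409.5 / 3588.3
= 1.7862

1.7862


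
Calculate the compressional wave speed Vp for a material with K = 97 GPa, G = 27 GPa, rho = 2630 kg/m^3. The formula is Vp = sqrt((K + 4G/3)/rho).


First compute the effective modulus:
K + 4G/3 = 97e9 + 4*27e9/3 = 133000000000.0 Pa
Then divide by density:
133000000000.0 / 2630 = 50570342.2053 Pa/(kg/m^3)
Take the square root:
Vp = sqrt(50570342.2053) = 7111.28 m/s

7111.28


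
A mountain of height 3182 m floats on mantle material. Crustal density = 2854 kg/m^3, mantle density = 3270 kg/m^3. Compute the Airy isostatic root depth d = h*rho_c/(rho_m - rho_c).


rho_m - rho_c = 3270 - 2854 = 416
d = 3182 * 2854 / 416
= 9081428 / 416
= 21830.36 m

21830.36


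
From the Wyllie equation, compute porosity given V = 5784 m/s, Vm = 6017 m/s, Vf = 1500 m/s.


1/V - 1/Vm = 1/5784 - 1/6017 = 6.69e-06
1/Vf - 1/Vm = 1/1500 - 1/6017 = 0.00050047
phi = 6.69e-06 / 0.00050047 = 0.0134

0.0134


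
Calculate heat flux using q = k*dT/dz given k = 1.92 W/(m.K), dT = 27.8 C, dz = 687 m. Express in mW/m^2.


q = k * dT / dz * 1000
= 1.92 * 27.8 / 687 * 1000
= 0.077694 * 1000
= 77.6943 mW/m^2

77.6943


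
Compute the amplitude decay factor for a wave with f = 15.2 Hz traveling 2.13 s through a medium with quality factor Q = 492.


pi*f*t/Q = pi*15.2*2.13/492 = 0.206732
A/A0 = exp(-0.206732) = 0.813237

0.813237


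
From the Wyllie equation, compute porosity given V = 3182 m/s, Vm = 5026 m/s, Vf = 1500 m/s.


1/V - 1/Vm = 1/3182 - 1/5026 = 0.0001153
1/Vf - 1/Vm = 1/1500 - 1/5026 = 0.0004677
phi = 0.0001153 / 0.0004677 = 0.2465

0.2465


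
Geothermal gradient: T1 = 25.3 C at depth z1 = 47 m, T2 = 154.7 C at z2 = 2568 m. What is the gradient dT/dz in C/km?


dT = 154.7 - 25.3 = 129.4 C
dz = 2568 - 47 = 2521 m
gradient = dT/dz * 1000 = 129.4/2521 * 1000 = 51.3288 C/km

51.3288


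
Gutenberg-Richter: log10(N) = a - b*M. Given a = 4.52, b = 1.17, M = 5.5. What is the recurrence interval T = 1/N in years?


log10(N) = 4.52 - 1.17*5.5 = -1.915
N = 10^-1.915 = 0.012162
T = 1/N = 1/0.012162 = 82.2243 years

82.2243


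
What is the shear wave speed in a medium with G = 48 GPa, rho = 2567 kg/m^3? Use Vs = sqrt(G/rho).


Convert G to Pa: G = 48e9 Pa
Compute G/rho = 48e9 / 2567 = 18698870.2766
Vs = sqrt(18698870.2766) = 4324.22 m/s

4324.22


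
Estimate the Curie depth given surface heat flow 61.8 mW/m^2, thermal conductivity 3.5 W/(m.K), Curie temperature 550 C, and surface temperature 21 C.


T_Curie - T_surf = 550 - 21 = 529 C
Convert q to W/m^2: 61.8 mW/m^2 = 0.0618 W/m^2
d = 529 * 3.5 / 0.0618 = 29959.55 m

29959.55


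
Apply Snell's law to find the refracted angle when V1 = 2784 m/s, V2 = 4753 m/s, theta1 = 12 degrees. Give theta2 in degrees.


sin(theta1) = sin(12 deg) = 0.207912
sin(theta2) = V2/V1 * sin(theta1) = 4753/2784 * 0.207912 = 0.354958
theta2 = arcsin(0.354958) = 20.7909 degrees

20.7909


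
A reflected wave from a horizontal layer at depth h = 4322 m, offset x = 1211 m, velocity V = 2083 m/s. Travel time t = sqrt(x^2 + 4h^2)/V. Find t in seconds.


x^2 + 4h^2 = 1211^2 + 4*4322^2 = 1466521 + 74718736 = 76185257
sqrt(76185257) = 8728.4166
t = 8728.4166 / 2083 = 4.1903 s

4.1903


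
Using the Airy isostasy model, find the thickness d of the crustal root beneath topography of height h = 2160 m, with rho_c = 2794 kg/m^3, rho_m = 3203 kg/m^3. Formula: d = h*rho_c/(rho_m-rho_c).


rho_m - rho_c = 3203 - 2794 = 409
d = 2160 * 2794 / 409
= 6035040 / 409
= 14755.6 m

14755.6


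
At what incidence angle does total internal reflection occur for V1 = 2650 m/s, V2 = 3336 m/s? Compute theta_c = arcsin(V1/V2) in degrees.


V1/V2 = 2650/3336 = 0.794365
theta_c = arcsin(0.794365) = 52.5953 degrees

52.5953


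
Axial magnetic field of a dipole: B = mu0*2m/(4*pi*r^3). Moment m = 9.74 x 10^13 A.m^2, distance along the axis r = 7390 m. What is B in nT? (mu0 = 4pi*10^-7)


m = 9.74 x 10^13 = 97400000000000 A.m^2
2m = 194800000000000 A.m^2
r^3 = 7390^3 = 403583419000
B = (4pi*10^-7) * 194800000000000 / (4*pi * 403583419000) * 1e9
= 244792899.567717 / 5071578816964.21 * 1e9
= 48267.5925 nT

48267.5925


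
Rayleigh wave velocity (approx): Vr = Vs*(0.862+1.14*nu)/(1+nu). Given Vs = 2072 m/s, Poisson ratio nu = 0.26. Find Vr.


Numerator factor = 0.862 + 1.14*0.26 = 1.1584
Denominator = 1 + 0.26 = 1.26
Vr = 2072 * 1.1584 / 1.26 = 1904.92 m/s

1904.92


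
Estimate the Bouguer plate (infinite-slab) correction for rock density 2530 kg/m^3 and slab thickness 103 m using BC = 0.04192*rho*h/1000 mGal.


BC = 0.04192 * rho * h / 1000
= 0.04192 * 2530 * 103 / 1000
= 10.9239 mGal

10.9239


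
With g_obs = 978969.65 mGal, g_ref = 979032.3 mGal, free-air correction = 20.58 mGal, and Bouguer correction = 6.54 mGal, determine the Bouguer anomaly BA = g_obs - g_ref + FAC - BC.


BA = g_obs - g_ref + FAC - BC
= 978969.65 - 979032.3 + 20.58 - 6.54
= -48.61 mGal

-48.61


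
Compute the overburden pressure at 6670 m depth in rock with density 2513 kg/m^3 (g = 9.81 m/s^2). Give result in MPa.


P = rho * g * z / 1e6
= 2513 * 9.81 * 6670 / 1e6
= 164432375.1 / 1e6
= 164.4324 MPa

164.4324


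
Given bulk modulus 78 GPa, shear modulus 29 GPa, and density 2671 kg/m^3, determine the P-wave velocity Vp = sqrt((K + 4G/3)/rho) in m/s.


First compute the effective modulus:
K + 4G/3 = 78e9 + 4*29e9/3 = 116666666666.67 Pa
Then divide by density:
116666666666.67 / 2671 = 43679021.5899 Pa/(kg/m^3)
Take the square root:
Vp = sqrt(43679021.5899) = 6609.01 m/s

6609.01


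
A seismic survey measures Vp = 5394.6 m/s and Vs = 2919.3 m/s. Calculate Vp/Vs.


Vp/Vs = 5394.6 / 2919.3
= 1.8479

1.8479


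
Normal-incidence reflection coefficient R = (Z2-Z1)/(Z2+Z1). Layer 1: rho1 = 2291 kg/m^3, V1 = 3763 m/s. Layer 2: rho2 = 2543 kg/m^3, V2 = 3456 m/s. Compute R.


Z1 = 2291 * 3763 = 8621033
Z2 = 2543 * 3456 = 8788608
R = (8788608 - 8621033) / (8788608 + 8621033) = 167575 / 17409641 = 0.0096

0.0096


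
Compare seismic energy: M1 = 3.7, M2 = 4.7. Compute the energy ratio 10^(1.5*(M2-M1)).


M2 - M1 = 4.7 - 3.7 = 1.0
1.5 * 1.0 = 1.5
ratio = 10^1.5 = 31.62

31.62


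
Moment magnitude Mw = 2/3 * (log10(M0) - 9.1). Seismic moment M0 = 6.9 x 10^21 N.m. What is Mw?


log10(M0) = log10(6.9 x 10^21) = 21.8388
Mw = 2/3 * (21.8388 - 9.1)
= 2/3 * 12.7388
= 8.49

8.49


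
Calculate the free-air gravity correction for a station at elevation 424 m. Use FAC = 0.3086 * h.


FAC = 0.3086 * h
= 0.3086 * 424
= 130.8464 mGal

130.8464


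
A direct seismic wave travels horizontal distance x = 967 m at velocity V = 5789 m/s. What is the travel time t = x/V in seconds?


t = x / V
= 967 / 5789
= 0.167 s

0.167


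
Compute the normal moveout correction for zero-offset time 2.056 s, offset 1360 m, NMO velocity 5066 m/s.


x/Vnmo = 1360/5066 = 0.268456
(x/Vnmo)^2 = 0.072069
t0^2 = 4.227136
sqrt(4.227136 + 0.072069) = 2.073452
dt = 2.073452 - 2.056 = 0.017452

0.017452


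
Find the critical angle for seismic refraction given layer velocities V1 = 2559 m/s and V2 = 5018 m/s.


V1/V2 = 2559/5018 = 0.509964
theta_c = arcsin(0.509964) = 30.6614 degrees

30.6614


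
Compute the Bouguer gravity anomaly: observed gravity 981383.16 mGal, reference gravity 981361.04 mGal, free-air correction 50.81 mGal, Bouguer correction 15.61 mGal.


BA = g_obs - g_ref + FAC - BC
= 981383.16 - 981361.04 + 50.81 - 15.61
= 57.32 mGal

57.32


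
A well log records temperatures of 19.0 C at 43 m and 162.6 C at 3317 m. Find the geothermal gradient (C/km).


dT = 162.6 - 19.0 = 143.6 C
dz = 3317 - 43 = 3274 m
gradient = dT/dz * 1000 = 143.6/3274 * 1000 = 43.8607 C/km

43.8607


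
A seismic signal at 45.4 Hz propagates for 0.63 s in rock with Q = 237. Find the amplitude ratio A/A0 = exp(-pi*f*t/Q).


pi*f*t/Q = pi*45.4*0.63/237 = 0.379139
A/A0 = exp(-0.379139) = 0.684451

0.684451


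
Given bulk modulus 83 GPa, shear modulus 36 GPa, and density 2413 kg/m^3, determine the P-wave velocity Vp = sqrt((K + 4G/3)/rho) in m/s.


First compute the effective modulus:
K + 4G/3 = 83e9 + 4*36e9/3 = 131000000000.0 Pa
Then divide by density:
131000000000.0 / 2413 = 54289266.4733 Pa/(kg/m^3)
Take the square root:
Vp = sqrt(54289266.4733) = 7368.13 m/s

7368.13


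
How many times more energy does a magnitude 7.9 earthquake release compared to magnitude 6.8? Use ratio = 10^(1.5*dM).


M2 - M1 = 7.9 - 6.8 = 1.1
1.5 * 1.1 = 1.65
ratio = 10^1.65 = 44.67

44.67


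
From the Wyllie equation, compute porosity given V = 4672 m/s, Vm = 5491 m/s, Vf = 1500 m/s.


1/V - 1/Vm = 1/4672 - 1/5491 = 3.192e-05
1/Vf - 1/Vm = 1/1500 - 1/5491 = 0.00048455
phi = 3.192e-05 / 0.00048455 = 0.0659

0.0659


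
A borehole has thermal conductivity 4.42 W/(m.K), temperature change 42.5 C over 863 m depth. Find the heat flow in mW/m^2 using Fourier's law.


q = k * dT / dz * 1000
= 4.42 * 42.5 / 863 * 1000
= 0.217671 * 1000
= 217.6709 mW/m^2

217.6709


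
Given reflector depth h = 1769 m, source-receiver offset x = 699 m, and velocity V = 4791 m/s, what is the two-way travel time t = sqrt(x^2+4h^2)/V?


x^2 + 4h^2 = 699^2 + 4*1769^2 = 488601 + 12517444 = 13006045
sqrt(13006045) = 3606.3895
t = 3606.3895 / 4791 = 0.7527 s

0.7527


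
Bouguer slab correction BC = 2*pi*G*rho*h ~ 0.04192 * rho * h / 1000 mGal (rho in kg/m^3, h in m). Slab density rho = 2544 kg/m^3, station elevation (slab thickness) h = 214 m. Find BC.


BC = 0.04192 * rho * h / 1000
= 0.04192 * 2544 * 214 / 1000
= 22.8219 mGal

22.8219


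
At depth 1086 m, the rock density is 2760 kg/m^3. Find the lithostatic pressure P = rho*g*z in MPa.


P = rho * g * z / 1e6
= 2760 * 9.81 * 1086 / 1e6
= 29404101.6 / 1e6
= 29.4041 MPa

29.4041


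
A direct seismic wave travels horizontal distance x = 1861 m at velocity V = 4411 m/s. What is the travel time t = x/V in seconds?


t = x / V
= 1861 / 4411
= 0.4219 s

0.4219


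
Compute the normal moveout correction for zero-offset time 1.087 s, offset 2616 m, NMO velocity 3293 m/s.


x/Vnmo = 2616/3293 = 0.794412
(x/Vnmo)^2 = 0.631091
t0^2 = 1.181569
sqrt(1.181569 + 0.631091) = 1.346351
dt = 1.346351 - 1.087 = 0.259351

0.259351


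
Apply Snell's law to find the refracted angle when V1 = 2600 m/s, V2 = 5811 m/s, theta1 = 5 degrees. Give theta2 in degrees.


sin(theta1) = sin(5 deg) = 0.087156
sin(theta2) = V2/V1 * sin(theta1) = 5811/2600 * 0.087156 = 0.194793
theta2 = arcsin(0.194793) = 11.2326 degrees

11.2326


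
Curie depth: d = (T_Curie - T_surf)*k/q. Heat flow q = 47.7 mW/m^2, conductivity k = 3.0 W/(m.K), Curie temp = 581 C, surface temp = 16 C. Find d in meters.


T_Curie - T_surf = 581 - 16 = 565 C
Convert q to W/m^2: 47.7 mW/m^2 = 0.0477 W/m^2
d = 565 * 3.0 / 0.0477 = 35534.59 m

35534.59


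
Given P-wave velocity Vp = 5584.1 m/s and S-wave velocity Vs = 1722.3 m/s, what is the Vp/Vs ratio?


Vp/Vs = 5584.1 / 1722.3
= 3.2422

3.2422


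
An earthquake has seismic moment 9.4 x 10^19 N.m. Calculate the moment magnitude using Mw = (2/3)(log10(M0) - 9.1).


log10(M0) = log10(9.4 x 10^19) = 19.9731
Mw = 2/3 * (19.9731 - 9.1)
= 2/3 * 10.8731
= 7.25

7.25


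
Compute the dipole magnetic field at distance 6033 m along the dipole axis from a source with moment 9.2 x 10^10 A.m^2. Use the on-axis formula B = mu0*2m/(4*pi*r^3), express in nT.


m = 9.2 x 10^10 = 92000000000 A.m^2
2m = 184000000000 A.m^2
r^3 = 6033^3 = 219583637937
B = (4pi*10^-7) * 184000000000 / (4*pi * 219583637937) * 1e9
= 231221.219304 / 2759369375165.6 * 1e9
= 83.795 nT

83.795


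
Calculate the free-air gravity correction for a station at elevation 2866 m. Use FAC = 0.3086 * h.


FAC = 0.3086 * h
= 0.3086 * 2866
= 884.4476 mGal

884.4476


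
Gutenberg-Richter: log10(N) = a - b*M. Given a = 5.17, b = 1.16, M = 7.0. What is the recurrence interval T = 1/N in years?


log10(N) = 5.17 - 1.16*7.0 = -2.95
N = 10^-2.95 = 0.001122
T = 1/N = 1/0.001122 = 891.2509 years

891.2509


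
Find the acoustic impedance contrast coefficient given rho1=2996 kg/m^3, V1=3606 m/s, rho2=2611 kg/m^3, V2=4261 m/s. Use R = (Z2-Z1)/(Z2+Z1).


Z1 = 2996 * 3606 = 10803576
Z2 = 2611 * 4261 = 11125471
R = (11125471 - 10803576) / (11125471 + 10803576) = 321895 / 21929047 = 0.0147

0.0147


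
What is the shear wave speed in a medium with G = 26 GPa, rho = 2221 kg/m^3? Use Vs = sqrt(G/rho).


Convert G to Pa: G = 26e9 Pa
Compute G/rho = 26e9 / 2221 = 11706438.5412
Vs = sqrt(11706438.5412) = 3421.47 m/s

3421.47


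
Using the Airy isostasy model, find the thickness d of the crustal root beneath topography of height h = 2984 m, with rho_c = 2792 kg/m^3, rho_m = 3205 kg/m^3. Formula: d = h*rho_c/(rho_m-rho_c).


rho_m - rho_c = 3205 - 2792 = 413
d = 2984 * 2792 / 413
= 8331328 / 413
= 20172.71 m

20172.71


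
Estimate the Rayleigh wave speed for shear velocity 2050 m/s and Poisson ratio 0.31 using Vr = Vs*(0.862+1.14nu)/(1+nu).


Numerator factor = 0.862 + 1.14*0.31 = 1.2154
Denominator = 1 + 0.31 = 1.31
Vr = 2050 * 1.2154 / 1.31 = 1901.96 m/s

1901.96


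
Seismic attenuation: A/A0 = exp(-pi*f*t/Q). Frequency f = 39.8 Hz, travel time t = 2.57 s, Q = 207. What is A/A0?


pi*f*t/Q = pi*39.8*2.57/207 = 1.552372
A/A0 = exp(-1.552372) = 0.211745

0.211745


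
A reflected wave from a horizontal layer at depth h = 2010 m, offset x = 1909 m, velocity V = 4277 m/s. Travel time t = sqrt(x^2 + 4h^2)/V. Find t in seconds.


x^2 + 4h^2 = 1909^2 + 4*2010^2 = 3644281 + 16160400 = 19804681
sqrt(19804681) = 4450.245
t = 4450.245 / 4277 = 1.0405 s

1.0405


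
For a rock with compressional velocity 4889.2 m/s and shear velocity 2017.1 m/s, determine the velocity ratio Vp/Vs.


Vp/Vs = 4889.2 / 2017.1
= 2.4239

2.4239


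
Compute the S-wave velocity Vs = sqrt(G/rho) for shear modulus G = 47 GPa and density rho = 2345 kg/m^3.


Convert G to Pa: G = 47e9 Pa
Compute G/rho = 47e9 / 2345 = 20042643.9232
Vs = sqrt(20042643.9232) = 4476.9 m/s

4476.9


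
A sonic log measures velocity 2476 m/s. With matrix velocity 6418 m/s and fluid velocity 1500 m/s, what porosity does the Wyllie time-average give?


1/V - 1/Vm = 1/2476 - 1/6418 = 0.00024807
1/Vf - 1/Vm = 1/1500 - 1/6418 = 0.00051085
phi = 0.00024807 / 0.00051085 = 0.4856

0.4856


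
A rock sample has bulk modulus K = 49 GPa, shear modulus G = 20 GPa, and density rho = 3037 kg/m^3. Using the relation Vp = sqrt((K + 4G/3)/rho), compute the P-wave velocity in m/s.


First compute the effective modulus:
K + 4G/3 = 49e9 + 4*20e9/3 = 75666666666.67 Pa
Then divide by density:
75666666666.67 / 3037 = 24914937.987 Pa/(kg/m^3)
Take the square root:
Vp = sqrt(24914937.987) = 4991.49 m/s

4991.49


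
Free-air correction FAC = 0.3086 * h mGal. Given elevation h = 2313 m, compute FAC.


FAC = 0.3086 * h
= 0.3086 * 2313
= 713.7918 mGal

713.7918


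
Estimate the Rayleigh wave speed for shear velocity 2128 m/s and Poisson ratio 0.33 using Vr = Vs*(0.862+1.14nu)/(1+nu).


Numerator factor = 0.862 + 1.14*0.33 = 1.2382
Denominator = 1 + 0.33 = 1.33
Vr = 2128 * 1.2382 / 1.33 = 1981.12 m/s

1981.12


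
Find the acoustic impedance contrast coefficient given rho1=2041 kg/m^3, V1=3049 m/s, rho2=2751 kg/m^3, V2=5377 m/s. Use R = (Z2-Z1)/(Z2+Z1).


Z1 = 2041 * 3049 = 6223009
Z2 = 2751 * 5377 = 14792127
R = (14792127 - 6223009) / (14792127 + 6223009) = 8569118 / 21015136 = 0.4078

0.4078


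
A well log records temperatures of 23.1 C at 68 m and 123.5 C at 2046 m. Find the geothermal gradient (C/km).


dT = 123.5 - 23.1 = 100.4 C
dz = 2046 - 68 = 1978 m
gradient = dT/dz * 1000 = 100.4/1978 * 1000 = 50.7583 C/km

50.7583


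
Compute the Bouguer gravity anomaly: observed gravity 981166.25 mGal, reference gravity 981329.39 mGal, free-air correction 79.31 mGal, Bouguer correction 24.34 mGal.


BA = g_obs - g_ref + FAC - BC
= 981166.25 - 981329.39 + 79.31 - 24.34
= -108.17 mGal

-108.17


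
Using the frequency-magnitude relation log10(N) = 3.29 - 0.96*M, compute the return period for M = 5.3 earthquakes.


log10(N) = 3.29 - 0.96*5.3 = -1.798
N = 10^-1.798 = 0.015922
T = 1/N = 1/0.015922 = 62.8058 years

62.8058


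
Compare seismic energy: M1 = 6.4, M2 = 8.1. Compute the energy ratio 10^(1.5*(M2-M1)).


M2 - M1 = 8.1 - 6.4 = 1.7
1.5 * 1.7 = 2.55
ratio = 10^2.55 = 354.81

354.81


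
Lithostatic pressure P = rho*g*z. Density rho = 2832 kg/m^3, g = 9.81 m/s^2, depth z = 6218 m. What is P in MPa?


P = rho * g * z / 1e6
= 2832 * 9.81 * 6218 / 1e6
= 172747978.56 / 1e6
= 172.748 MPa

172.748


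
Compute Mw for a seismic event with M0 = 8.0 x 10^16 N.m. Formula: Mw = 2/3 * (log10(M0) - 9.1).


log10(M0) = log10(8.0 x 10^16) = 16.9031
Mw = 2/3 * (16.9031 - 9.1)
= 2/3 * 7.8031
= 5.2

5.2


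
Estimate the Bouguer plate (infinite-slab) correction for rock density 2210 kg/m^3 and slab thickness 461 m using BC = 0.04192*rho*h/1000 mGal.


BC = 0.04192 * rho * h / 1000
= 0.04192 * 2210 * 461 / 1000
= 42.7085 mGal

42.7085


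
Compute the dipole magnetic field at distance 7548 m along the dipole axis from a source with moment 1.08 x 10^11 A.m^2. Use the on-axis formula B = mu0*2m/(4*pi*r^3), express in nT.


m = 1.08 x 10^11 = 108000000000 A.m^2
2m = 216000000000 A.m^2
r^3 = 7548^3 = 430026950592
B = (4pi*10^-7) * 216000000000 / (4*pi * 430026950592) * 1e9
= 271433.60527 / 5403878035301.79 * 1e9
= 50.2294 nT

50.2294


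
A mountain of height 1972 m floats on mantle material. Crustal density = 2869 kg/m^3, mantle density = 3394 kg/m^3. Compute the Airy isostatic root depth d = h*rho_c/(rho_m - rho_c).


rho_m - rho_c = 3394 - 2869 = 525
d = 1972 * 2869 / 525
= 5657668 / 525
= 10776.51 m

10776.51


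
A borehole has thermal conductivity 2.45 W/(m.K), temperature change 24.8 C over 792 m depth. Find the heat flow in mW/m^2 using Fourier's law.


q = k * dT / dz * 1000
= 2.45 * 24.8 / 792 * 1000
= 0.076717 * 1000
= 76.7172 mW/m^2

76.7172


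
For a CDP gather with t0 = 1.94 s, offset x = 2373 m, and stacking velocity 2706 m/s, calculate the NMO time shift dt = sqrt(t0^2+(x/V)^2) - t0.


x/Vnmo = 2373/2706 = 0.87694
(x/Vnmo)^2 = 0.769024
t0^2 = 3.7636
sqrt(3.7636 + 0.769024) = 2.128996
dt = 2.128996 - 1.94 = 0.188996

0.188996


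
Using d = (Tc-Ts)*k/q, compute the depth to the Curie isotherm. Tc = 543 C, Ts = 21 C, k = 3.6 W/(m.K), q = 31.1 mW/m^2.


T_Curie - T_surf = 543 - 21 = 522 C
Convert q to W/m^2: 31.1 mW/m^2 = 0.0311 W/m^2
d = 522 * 3.6 / 0.0311 = 60424.44 m

60424.44


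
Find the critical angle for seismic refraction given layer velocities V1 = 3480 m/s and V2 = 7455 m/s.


V1/V2 = 3480/7455 = 0.466801
theta_c = arcsin(0.466801) = 27.8268 degrees

27.8268


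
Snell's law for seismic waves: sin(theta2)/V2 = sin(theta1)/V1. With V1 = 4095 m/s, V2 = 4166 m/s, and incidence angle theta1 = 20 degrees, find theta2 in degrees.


sin(theta1) = sin(20 deg) = 0.34202
sin(theta2) = V2/V1 * sin(theta1) = 4166/4095 * 0.34202 = 0.34795
theta2 = arcsin(0.34795) = 20.362 degrees

20.362


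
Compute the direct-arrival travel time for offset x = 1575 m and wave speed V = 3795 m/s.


t = x / V
= 1575 / 3795
= 0.415 s

0.415


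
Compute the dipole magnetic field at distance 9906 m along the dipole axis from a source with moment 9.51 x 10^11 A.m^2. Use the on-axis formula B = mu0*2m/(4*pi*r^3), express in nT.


m = 9.51 x 10^11 = 951000000000 A.m^2
2m = 1902000000000 A.m^2
r^3 = 9906^3 = 972064249416
B = (4pi*10^-7) * 1902000000000 / (4*pi * 972064249416) * 1e9
= 2390123.690851 / 12215319619130.33 * 1e9
= 195.6661 nT

195.6661


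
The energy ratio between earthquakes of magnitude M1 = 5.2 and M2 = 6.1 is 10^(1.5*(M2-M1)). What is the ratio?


M2 - M1 = 6.1 - 5.2 = 0.9
1.5 * 0.9 = 1.35
ratio = 10^1.35 = 22.39

22.39


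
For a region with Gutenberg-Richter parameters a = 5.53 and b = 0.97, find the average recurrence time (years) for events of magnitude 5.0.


log10(N) = 5.53 - 0.97*5.0 = 0.68
N = 10^0.68 = 4.786301
T = 1/N = 1/4.786301 = 0.2089 years

0.2089


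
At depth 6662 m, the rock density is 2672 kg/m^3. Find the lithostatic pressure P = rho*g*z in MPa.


P = rho * g * z / 1e6
= 2672 * 9.81 * 6662 / 1e6
= 174626475.84 / 1e6
= 174.6265 MPa

174.6265


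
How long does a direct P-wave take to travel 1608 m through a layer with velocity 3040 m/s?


t = x / V
= 1608 / 3040
= 0.5289 s

0.5289


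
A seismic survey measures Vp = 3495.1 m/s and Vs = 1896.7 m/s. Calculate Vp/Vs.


Vp/Vs = 3495.1 / 1896.7
= 1.8427

1.8427


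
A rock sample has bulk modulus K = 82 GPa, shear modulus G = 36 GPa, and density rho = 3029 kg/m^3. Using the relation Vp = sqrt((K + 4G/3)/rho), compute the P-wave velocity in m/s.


First compute the effective modulus:
K + 4G/3 = 82e9 + 4*36e9/3 = 130000000000.0 Pa
Then divide by density:
130000000000.0 / 3029 = 42918454.9356 Pa/(kg/m^3)
Take the square root:
Vp = sqrt(42918454.9356) = 6551.22 m/s

6551.22


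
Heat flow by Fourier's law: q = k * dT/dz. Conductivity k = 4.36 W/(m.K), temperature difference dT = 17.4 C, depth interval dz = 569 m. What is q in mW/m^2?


q = k * dT / dz * 1000
= 4.36 * 17.4 / 569 * 1000
= 0.133329 * 1000
= 133.3286 mW/m^2

133.3286


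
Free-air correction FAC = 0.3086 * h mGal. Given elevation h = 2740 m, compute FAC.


FAC = 0.3086 * h
= 0.3086 * 2740
= 845.564 mGal

845.564


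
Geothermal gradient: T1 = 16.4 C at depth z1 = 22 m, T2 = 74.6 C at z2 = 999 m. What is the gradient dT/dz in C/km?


dT = 74.6 - 16.4 = 58.2 C
dz = 999 - 22 = 977 m
gradient = dT/dz * 1000 = 58.2/977 * 1000 = 59.5701 C/km

59.5701


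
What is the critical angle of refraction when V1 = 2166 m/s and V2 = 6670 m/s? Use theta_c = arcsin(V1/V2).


V1/V2 = 2166/6670 = 0.324738
theta_c = arcsin(0.324738) = 18.9497 degrees

18.9497


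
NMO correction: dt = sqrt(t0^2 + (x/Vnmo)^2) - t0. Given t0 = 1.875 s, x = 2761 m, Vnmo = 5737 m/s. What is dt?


x/Vnmo = 2761/5737 = 0.481262
(x/Vnmo)^2 = 0.231613
t0^2 = 3.515625
sqrt(3.515625 + 0.231613) = 1.935778
dt = 1.935778 - 1.875 = 0.060778

0.060778


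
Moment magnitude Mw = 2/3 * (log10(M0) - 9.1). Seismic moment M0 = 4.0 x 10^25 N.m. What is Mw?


log10(M0) = log10(4.0 x 10^25) = 25.6021
Mw = 2/3 * (25.6021 - 9.1)
= 2/3 * 16.5021
= 11.0

11.0


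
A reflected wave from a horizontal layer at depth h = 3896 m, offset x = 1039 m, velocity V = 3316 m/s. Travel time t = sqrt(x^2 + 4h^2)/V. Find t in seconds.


x^2 + 4h^2 = 1039^2 + 4*3896^2 = 1079521 + 60715264 = 61794785
sqrt(61794785) = 7860.9659
t = 7860.9659 / 3316 = 2.3706 s

2.3706


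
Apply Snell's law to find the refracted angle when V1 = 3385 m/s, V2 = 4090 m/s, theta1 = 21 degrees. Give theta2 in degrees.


sin(theta1) = sin(21 deg) = 0.358368
sin(theta2) = V2/V1 * sin(theta1) = 4090/3385 * 0.358368 = 0.433006
theta2 = arcsin(0.433006) = 25.6585 degrees

25.6585


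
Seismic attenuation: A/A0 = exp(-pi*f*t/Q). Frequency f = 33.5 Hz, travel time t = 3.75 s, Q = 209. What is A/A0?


pi*f*t/Q = pi*33.5*3.75/209 = 1.888338
A/A0 = exp(-1.888338) = 0.151323

0.151323


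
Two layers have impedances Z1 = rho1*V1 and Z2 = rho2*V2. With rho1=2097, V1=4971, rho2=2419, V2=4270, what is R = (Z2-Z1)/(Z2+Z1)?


Z1 = 2097 * 4971 = 10424187
Z2 = 2419 * 4270 = 10329130
R = (10329130 - 10424187) / (10329130 + 10424187) = -95057 / 20753317 = -0.0046

-0.0046


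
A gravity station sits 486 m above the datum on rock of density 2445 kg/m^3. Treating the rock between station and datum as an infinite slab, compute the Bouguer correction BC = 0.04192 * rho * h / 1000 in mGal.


BC = 0.04192 * rho * h / 1000
= 0.04192 * 2445 * 486 / 1000
= 49.8123 mGal

49.8123


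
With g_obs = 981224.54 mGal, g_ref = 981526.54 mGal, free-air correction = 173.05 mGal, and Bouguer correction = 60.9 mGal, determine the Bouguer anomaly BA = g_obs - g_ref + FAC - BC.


BA = g_obs - g_ref + FAC - BC
= 981224.54 - 981526.54 + 173.05 - 60.9
= -189.85 mGal

-189.85


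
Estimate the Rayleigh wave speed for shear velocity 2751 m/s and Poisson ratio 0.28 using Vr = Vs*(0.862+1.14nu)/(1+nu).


Numerator factor = 0.862 + 1.14*0.28 = 1.1812
Denominator = 1 + 0.28 = 1.28
Vr = 2751 * 1.1812 / 1.28 = 2538.66 m/s

2538.66


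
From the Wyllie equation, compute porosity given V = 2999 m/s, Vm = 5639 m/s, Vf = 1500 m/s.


1/V - 1/Vm = 1/2999 - 1/5639 = 0.00015611
1/Vf - 1/Vm = 1/1500 - 1/5639 = 0.00048933
phi = 0.00015611 / 0.00048933 = 0.319

0.319


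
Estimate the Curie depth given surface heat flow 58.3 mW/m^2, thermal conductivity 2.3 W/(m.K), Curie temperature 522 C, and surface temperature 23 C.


T_Curie - T_surf = 522 - 23 = 499 C
Convert q to W/m^2: 58.3 mW/m^2 = 0.0583 W/m^2
d = 499 * 2.3 / 0.0583 = 19686.11 m

19686.11


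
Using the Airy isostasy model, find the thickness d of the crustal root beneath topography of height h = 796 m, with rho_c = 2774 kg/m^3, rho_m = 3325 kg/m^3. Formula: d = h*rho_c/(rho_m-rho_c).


rho_m - rho_c = 3325 - 2774 = 551
d = 796 * 2774 / 551
= 2208104 / 551
= 4007.45 m

4007.45


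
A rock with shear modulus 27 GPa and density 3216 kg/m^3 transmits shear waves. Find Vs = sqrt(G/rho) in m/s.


Convert G to Pa: G = 27e9 Pa
Compute G/rho = 27e9 / 3216 = 8395522.3881
Vs = sqrt(8395522.3881) = 2897.5 m/s

2897.5


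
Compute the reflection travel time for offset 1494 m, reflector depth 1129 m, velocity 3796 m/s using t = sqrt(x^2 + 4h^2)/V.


x^2 + 4h^2 = 1494^2 + 4*1129^2 = 2232036 + 5098564 = 7330600
sqrt(7330600) = 2707.5081
t = 2707.5081 / 3796 = 0.7133 s

0.7133


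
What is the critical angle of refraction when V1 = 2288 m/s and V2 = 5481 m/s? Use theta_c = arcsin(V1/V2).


V1/V2 = 2288/5481 = 0.417442
theta_c = arcsin(0.417442) = 24.6732 degrees

24.6732


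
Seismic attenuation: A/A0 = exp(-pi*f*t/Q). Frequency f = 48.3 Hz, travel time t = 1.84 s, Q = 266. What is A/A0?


pi*f*t/Q = pi*48.3*1.84/266 = 1.049623
A/A0 = exp(-1.049623) = 0.35007

0.35007


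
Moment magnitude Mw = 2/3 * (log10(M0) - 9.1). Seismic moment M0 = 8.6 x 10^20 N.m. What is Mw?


log10(M0) = log10(8.6 x 10^20) = 20.9345
Mw = 2/3 * (20.9345 - 9.1)
= 2/3 * 11.8345
= 7.89

7.89


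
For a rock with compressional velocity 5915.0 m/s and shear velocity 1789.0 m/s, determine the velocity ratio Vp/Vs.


Vp/Vs = 5915.0 / 1789.0
= 3.3063

3.3063


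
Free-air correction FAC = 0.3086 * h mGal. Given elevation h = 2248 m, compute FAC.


FAC = 0.3086 * h
= 0.3086 * 2248
= 693.7328 mGal

693.7328


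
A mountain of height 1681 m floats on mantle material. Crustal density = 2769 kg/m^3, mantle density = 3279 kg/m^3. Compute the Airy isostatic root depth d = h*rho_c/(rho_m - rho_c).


rho_m - rho_c = 3279 - 2769 = 510
d = 1681 * 2769 / 510
= 4654689 / 510
= 9126.84 m

9126.84


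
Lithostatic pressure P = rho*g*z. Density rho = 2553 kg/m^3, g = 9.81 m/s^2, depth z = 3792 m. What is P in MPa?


P = rho * g * z / 1e6
= 2553 * 9.81 * 3792 / 1e6
= 94970374.56 / 1e6
= 94.9704 MPa

94.9704


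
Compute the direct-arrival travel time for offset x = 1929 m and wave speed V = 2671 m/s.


t = x / V
= 1929 / 2671
= 0.7222 s

0.7222


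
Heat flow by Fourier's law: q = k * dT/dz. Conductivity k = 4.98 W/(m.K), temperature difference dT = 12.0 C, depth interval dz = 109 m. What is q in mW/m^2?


q = k * dT / dz * 1000
= 4.98 * 12.0 / 109 * 1000
= 0.548257 * 1000
= 548.2569 mW/m^2

548.2569


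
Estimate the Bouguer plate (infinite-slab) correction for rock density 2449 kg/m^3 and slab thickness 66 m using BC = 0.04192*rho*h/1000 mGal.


BC = 0.04192 * rho * h / 1000
= 0.04192 * 2449 * 66 / 1000
= 6.7757 mGal

6.7757


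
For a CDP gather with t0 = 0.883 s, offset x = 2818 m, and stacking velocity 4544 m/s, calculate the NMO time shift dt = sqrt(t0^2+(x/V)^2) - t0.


x/Vnmo = 2818/4544 = 0.620158
(x/Vnmo)^2 = 0.384597
t0^2 = 0.779689
sqrt(0.779689 + 0.384597) = 1.079021
dt = 1.079021 - 0.883 = 0.196021

0.196021


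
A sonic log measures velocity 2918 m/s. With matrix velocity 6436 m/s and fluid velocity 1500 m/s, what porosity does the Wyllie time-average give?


1/V - 1/Vm = 1/2918 - 1/6436 = 0.00018732
1/Vf - 1/Vm = 1/1500 - 1/6436 = 0.00051129
phi = 0.00018732 / 0.00051129 = 0.3664

0.3664


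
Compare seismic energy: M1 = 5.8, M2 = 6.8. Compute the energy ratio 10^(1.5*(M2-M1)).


M2 - M1 = 6.8 - 5.8 = 1.0
1.5 * 1.0 = 1.5
ratio = 10^1.5 = 31.62

31.62


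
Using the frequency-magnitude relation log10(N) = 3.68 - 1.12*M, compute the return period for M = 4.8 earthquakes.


log10(N) = 3.68 - 1.12*4.8 = -1.696
N = 10^-1.696 = 0.020137
T = 1/N = 1/0.020137 = 49.6592 years

49.6592


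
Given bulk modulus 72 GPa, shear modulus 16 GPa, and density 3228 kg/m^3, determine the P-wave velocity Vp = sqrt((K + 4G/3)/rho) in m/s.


First compute the effective modulus:
K + 4G/3 = 72e9 + 4*16e9/3 = 93333333333.33 Pa
Then divide by density:
93333333333.33 / 3228 = 28913672.0363 Pa/(kg/m^3)
Take the square root:
Vp = sqrt(28913672.0363) = 5377.14 m/s

5377.14


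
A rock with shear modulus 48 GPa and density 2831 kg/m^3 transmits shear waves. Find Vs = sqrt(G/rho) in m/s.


Convert G to Pa: G = 48e9 Pa
Compute G/rho = 48e9 / 2831 = 16955139.5267
Vs = sqrt(16955139.5267) = 4117.66 m/s

4117.66


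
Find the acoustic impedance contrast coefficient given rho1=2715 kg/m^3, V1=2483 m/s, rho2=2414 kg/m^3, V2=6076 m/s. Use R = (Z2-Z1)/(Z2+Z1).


Z1 = 2715 * 2483 = 6741345
Z2 = 2414 * 6076 = 14667464
R = (14667464 - 6741345) / (14667464 + 6741345) = 7926119 / 21408809 = 0.3702

0.3702


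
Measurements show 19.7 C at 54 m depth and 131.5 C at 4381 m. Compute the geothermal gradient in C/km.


dT = 131.5 - 19.7 = 111.8 C
dz = 4381 - 54 = 4327 m
gradient = dT/dz * 1000 = 111.8/4327 * 1000 = 25.8378 C/km

25.8378


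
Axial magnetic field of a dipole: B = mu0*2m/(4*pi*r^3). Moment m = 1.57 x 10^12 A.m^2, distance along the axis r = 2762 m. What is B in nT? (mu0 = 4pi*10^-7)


m = 1.57 x 10^12 = 1570000000000 A.m^2
2m = 3140000000000 A.m^2
r^3 = 2762^3 = 21070314728
B = (4pi*10^-7) * 3140000000000 / (4*pi * 21070314728) * 1e9
= 3945840.372909 / 264777383833.24 * 1e9
= 14902.4827 nT

14902.4827


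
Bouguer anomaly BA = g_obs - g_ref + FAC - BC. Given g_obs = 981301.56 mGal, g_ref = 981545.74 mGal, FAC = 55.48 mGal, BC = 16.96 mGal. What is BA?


BA = g_obs - g_ref + FAC - BC
= 981301.56 - 981545.74 + 55.48 - 16.96
= -205.66 mGal

-205.66


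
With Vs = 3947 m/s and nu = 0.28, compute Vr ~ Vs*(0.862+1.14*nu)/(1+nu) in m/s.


Numerator factor = 0.862 + 1.14*0.28 = 1.1812
Denominator = 1 + 0.28 = 1.28
Vr = 3947 * 1.1812 / 1.28 = 3642.34 m/s

3642.34


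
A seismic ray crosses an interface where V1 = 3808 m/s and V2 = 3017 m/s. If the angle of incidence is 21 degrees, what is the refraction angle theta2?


sin(theta1) = sin(21 deg) = 0.358368
sin(theta2) = V2/V1 * sin(theta1) = 3017/3808 * 0.358368 = 0.283928
theta2 = arcsin(0.283928) = 16.4948 degrees

16.4948


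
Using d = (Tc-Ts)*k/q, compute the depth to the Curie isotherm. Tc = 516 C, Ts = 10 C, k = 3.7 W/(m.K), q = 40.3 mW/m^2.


T_Curie - T_surf = 516 - 10 = 506 C
Convert q to W/m^2: 40.3 mW/m^2 = 0.0403 W/m^2
d = 506 * 3.7 / 0.0403 = 46456.58 m

46456.58
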